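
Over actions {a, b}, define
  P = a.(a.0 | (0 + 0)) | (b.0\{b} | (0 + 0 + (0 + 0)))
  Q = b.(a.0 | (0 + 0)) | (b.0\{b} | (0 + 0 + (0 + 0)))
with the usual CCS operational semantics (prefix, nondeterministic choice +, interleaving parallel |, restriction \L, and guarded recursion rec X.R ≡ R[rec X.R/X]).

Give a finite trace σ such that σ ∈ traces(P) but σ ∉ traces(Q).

P's transition system — 6 states:
  p0 = a.(a.0 | (0 + 0)) | (b.0\{b} | (0 + 0 + (0 + 0))) has moves —a→ p1, —b→ p2
  p1 = a.0 | (0 + 0) | (b.0\{b} | (0 + 0 + (0 + 0))) has moves —a→ p3, —b→ p4
  p2 = a.(a.0 | (0 + 0)) | (0\{b} | (0 + 0 + (0 + 0))) has moves —a→ p4
  p3 = 0 | (0 + 0) | (b.0\{b} | (0 + 0 + (0 + 0))) has moves —b→ p5
  p4 = a.0 | (0 + 0) | (0\{b} | (0 + 0 + (0 + 0))) has moves —a→ p5
  p5 = 0 | (0 + 0) | (0\{b} | (0 + 0 + (0 + 0))) has moves ∅
Q's transition system — 6 states:
  q0 = b.(a.0 | (0 + 0)) | (b.0\{b} | (0 + 0 + (0 + 0))) has moves —b→ q1, —b→ q2
  q1 = a.0 | (0 + 0) | (b.0\{b} | (0 + 0 + (0 + 0))) has moves —a→ q3, —b→ q4
  q2 = b.(a.0 | (0 + 0)) | (0\{b} | (0 + 0 + (0 + 0))) has moves —b→ q4
  q3 = 0 | (0 + 0) | (b.0\{b} | (0 + 0 + (0 + 0))) has moves —b→ q5
  q4 = a.0 | (0 + 0) | (0\{b} | (0 + 0 + (0 + 0))) has moves —a→ q5
  q5 = 0 | (0 + 0) | (0\{b} | (0 + 0 + (0 + 0))) has moves ∅
Executing a from P (initial set {p0}):
  [1] a ⇒ {p1}
  — P admits the full trace.
Executing a from Q (initial set {q0}):
  [1] a ⇒ no successor for Q

a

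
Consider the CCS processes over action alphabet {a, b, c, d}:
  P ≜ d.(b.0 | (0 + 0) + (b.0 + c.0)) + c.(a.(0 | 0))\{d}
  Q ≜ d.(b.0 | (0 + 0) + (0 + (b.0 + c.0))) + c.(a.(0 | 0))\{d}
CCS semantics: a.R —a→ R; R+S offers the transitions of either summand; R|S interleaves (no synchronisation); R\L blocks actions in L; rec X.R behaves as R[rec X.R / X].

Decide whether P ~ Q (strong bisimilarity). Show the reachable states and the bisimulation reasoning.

bisimilar

Reachable graph of P (6 states):
  p0 = d.(b.0 | (0 + 0) + (b.0 + c.0)) + c.(a.(0 | 0))\{d} → =c=> p1, =d=> p2
  p1 = (a.(0 | 0))\{d} → =a=> p3
  p2 = b.0 | (0 + 0) + (b.0 + c.0) → =b=> p4, =b=> p5, =c=> p4
  p3 = (0 | 0)\{d} → deadlocked
  p4 = 0 → deadlocked
  p5 = 0 | (0 + 0) → deadlocked
Reachable graph of Q (6 states):
  q0 = d.(b.0 | (0 + 0) + (0 + (b.0 + c.0))) + c.(a.(0 | 0))\{d} → =c=> q1, =d=> q2
  q1 = (a.(0 | 0))\{d} → =a=> q3
  q2 = b.0 | (0 + 0) + (0 + (b.0 + c.0)) → =b=> q4, =b=> q5, =c=> q4
  q3 = (0 | 0)\{d} → deadlocked
  q4 = 0 → deadlocked
  q5 = 0 | (0 + 0) → deadlocked
Coarsest stable partition (strong bisimilarity classes):
  B0 = {p0, q0}
  B1 = {p2, q2}
  B2 = {p3, p4, p5, q3, q4, q5}
  B3 = {p1, q1}
p0 ∈ B0, q0 ∈ B0 → same block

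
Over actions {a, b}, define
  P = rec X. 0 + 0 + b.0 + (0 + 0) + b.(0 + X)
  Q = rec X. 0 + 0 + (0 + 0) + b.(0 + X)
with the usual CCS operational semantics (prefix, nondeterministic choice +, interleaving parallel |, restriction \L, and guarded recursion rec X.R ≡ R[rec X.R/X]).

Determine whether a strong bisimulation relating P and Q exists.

NO

P's transition system — 3 states:
  p0 = rec X. 0 + 0 + b.0 + (0 + 0) + b.(0 + X) | =b=> p1, =b=> p2
  p1 = 0 | stopped
  p2 = 0 + (rec X. 0 + 0 + b.0 + (0 + 0) + b.(0 + X)) | =b=> p1, =b=> p2
Q's transition system — 2 states:
  q0 = rec X. 0 + 0 + (0 + 0) + b.(0 + X) | =b=> q1
  q1 = 0 + (rec X. 0 + 0 + (0 + 0) + b.(0 + X)) | =b=> q1
Bisimilarity quotient blocks:
  B0 = {p0, p2}
  B1 = {p1}
  B2 = {q0, q1}
p0 ∈ B0, q0 ∈ B2 → different blocks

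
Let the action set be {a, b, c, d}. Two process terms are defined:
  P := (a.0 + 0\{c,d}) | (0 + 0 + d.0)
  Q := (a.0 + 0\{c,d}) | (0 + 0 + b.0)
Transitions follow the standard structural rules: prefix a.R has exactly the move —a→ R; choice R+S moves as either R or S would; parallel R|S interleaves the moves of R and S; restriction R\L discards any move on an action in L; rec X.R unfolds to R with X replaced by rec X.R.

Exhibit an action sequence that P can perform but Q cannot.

d

Reachable graph of P (4 states):
  u0 = (a.0 + 0\{c,d}) | (0 + 0 + d.0) has moves =a=> u1, =d=> u2
  u1 = 0 | (0 + 0 + d.0) has moves =d=> u3
  u2 = (a.0 + 0\{c,d}) | 0 has moves =a=> u3
  u3 = 0 | 0 has moves ·
Reachable graph of Q (4 states):
  v0 = (a.0 + 0\{c,d}) | (0 + 0 + b.0) has moves =a=> v1, =b=> v2
  v1 = 0 | (0 + 0 + b.0) has moves =b=> v3
  v2 = (a.0 + 0\{c,d}) | 0 has moves =a=> v3
  v3 = 0 | 0 has moves ·
Trace ⟨d⟩ through P, begin at {u0}:
  step 1 (d): {u2}
  ✓ P
Trace ⟨d⟩ through Q, begin at {v0}:
  step 1 (d): ∅ (Q stuck)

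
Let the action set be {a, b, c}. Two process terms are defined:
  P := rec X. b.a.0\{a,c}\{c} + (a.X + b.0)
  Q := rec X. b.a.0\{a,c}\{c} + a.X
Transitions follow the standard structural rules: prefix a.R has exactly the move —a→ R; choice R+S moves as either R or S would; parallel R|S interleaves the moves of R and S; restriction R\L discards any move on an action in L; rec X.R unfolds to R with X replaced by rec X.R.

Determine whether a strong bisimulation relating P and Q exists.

LTS(P): 4 reachable states
  u0 = rec X. b.a.0\{a,c}\{c} + (a.X + b.0) :: ··a··> u0, ··b··> u1, ··b··> u2
  u1 = 0 :: stopped
  u2 = a.0\{a,c}\{c} :: ··a··> u3
  u3 = 0\{a,c}\{c} :: stopped
LTS(Q): 3 reachable states
  v0 = rec X. b.a.0\{a,c}\{c} + a.X :: ··a··> v0, ··b··> v1
  v1 = a.0\{a,c}\{c} :: ··a··> v2
  v2 = 0\{a,c}\{c} :: stopped
Partition-refinement fixed point:
  B0 = {u0}
  B1 = {u1, u3, v2}
  B2 = {u2, v1}
  B3 = {v0}
u0 ∈ B0, v0 ∈ B3 → different blocks

NO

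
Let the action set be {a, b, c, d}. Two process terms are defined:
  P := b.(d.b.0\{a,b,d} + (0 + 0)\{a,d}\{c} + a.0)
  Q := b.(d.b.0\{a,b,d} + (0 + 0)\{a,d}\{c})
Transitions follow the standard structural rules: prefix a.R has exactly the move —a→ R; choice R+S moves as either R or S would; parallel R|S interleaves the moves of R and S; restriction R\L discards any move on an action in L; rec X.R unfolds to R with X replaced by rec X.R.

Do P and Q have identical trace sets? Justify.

traces(P) ≠ traces(Q) — witness ⟨ba⟩

LTS(P): 5 reachable states
  s0 = b.(d.b.0\{a,b,d} + (0 + 0)\{a,d}\{c} + a.0) :: =b=> s1
  s1 = d.b.0\{a,b,d} + (0 + 0)\{a,d}\{c} + a.0 :: =a=> s2, =d=> s3
  s2 = 0 :: stopped
  s3 = b.0\{a,b,d} :: =b=> s4
  s4 = 0\{a,b,d} :: stopped
LTS(Q): 4 reachable states
  t0 = b.(d.b.0\{a,b,d} + (0 + 0)\{a,d}\{c}) :: =b=> t1
  t1 = d.b.0\{a,b,d} + (0 + 0)\{a,d}\{c} :: =d=> t2
  t2 = b.0\{a,b,d} :: =b=> t3
  t3 = 0\{a,b,d} :: stopped
Run σ = ⟨ba⟩ on P: start {s0}
  step 1 (b): {s1}
  step 2 (a): {s2}
  — P admits the full trace.
Run σ = ⟨ba⟩ on Q: start {t0}
  step 1 (b): {t1}
  step 2 (a): no successor for Q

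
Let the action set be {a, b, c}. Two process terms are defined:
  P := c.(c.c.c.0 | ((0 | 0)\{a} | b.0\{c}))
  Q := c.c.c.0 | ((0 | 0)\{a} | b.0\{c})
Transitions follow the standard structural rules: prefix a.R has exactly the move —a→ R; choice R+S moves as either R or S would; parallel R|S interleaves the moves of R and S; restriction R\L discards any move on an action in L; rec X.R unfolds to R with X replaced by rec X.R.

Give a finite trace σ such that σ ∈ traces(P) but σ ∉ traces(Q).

LTS(P): 9 reachable states
  p0 = c.(c.c.c.0 | ((0 | 0)\{a} | b.0\{c})) → =c=> p1
  p1 = c.c.c.0 | ((0 | 0)\{a} | b.0\{c}) → =b=> p2, =c=> p3
  p2 = c.c.c.0 | ((0 | 0)\{a} | 0\{c}) → =c=> p4
  p3 = c.c.0 | ((0 | 0)\{a} | b.0\{c}) → =b=> p4, =c=> p5
  p4 = c.c.0 | ((0 | 0)\{a} | 0\{c}) → =c=> p6
  p5 = c.0 | ((0 | 0)\{a} | b.0\{c}) → =b=> p6, =c=> p7
  p6 = c.0 | ((0 | 0)\{a} | 0\{c}) → =c=> p8
  p7 = 0 | ((0 | 0)\{a} | b.0\{c}) → =b=> p8
  p8 = 0 | ((0 | 0)\{a} | 0\{c}) → stopped
LTS(Q): 8 reachable states
  q0 = c.c.c.0 | ((0 | 0)\{a} | b.0\{c}) → =b=> q1, =c=> q2
  q1 = c.c.c.0 | ((0 | 0)\{a} | 0\{c}) → =c=> q3
  q2 = c.c.0 | ((0 | 0)\{a} | b.0\{c}) → =b=> q3, =c=> q4
  q3 = c.c.0 | ((0 | 0)\{a} | 0\{c}) → =c=> q5
  q4 = c.0 | ((0 | 0)\{a} | b.0\{c}) → =b=> q5, =c=> q6
  q5 = c.0 | ((0 | 0)\{a} | 0\{c}) → =c=> q7
  q6 = 0 | ((0 | 0)\{a} | b.0\{c}) → =b=> q7
  q7 = 0 | ((0 | 0)\{a} | 0\{c}) → stopped
Executing cccc from P (initial set {p0}):
  step 1 (c): {p1}
  step 2 (c): {p3}
  step 3 (c): {p5}
  step 4 (c): {p7}
  P completes σ.
Executing cccc from Q (initial set {q0}):
  step 1 (c): {q2}
  step 2 (c): {q4}
  step 3 (c): {q6}
  step 4 (c): ∅ (Q stuck)

cccc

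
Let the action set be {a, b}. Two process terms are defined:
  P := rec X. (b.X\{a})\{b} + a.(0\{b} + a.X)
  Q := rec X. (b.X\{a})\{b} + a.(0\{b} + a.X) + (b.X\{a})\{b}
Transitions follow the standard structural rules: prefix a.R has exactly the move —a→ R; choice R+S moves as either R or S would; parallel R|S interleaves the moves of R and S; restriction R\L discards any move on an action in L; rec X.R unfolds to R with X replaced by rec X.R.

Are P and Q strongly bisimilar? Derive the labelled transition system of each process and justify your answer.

LTS(P): 2 reachable states
  u0 = rec X. (b.X\{a})\{b} + a.(0\{b} + a.X) :: ··a··> u1
  u1 = 0\{b} + a.(rec X. (b.X\{a})\{b} + a.(0\{b} + a.X)) :: ··a··> u0
LTS(Q): 2 reachable states
  v0 = rec X. (b.X\{a})\{b} + a.(0\{b} + a.X) + (b.X\{a})\{b} :: ··a··> v1
  v1 = 0\{b} + a.(rec X. (b.X\{a})\{b} + a.(0\{b} + a.X) + (b.X\{a})\{b}) :: ··a··> v0
Bisimilarity quotient blocks:
  B0 = {u0, u1, v0, v1}
u0 ∈ B0, v0 ∈ B0 → same block

P ~ Q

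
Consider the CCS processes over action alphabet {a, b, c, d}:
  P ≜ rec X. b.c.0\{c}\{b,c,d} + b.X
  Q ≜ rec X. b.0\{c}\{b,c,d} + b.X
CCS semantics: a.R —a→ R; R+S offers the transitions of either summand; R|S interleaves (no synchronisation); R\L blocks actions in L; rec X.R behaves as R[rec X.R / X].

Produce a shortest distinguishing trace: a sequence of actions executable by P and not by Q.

Reachable graph of P (3 states):
  m0 = rec X. b.c.0\{c}\{b,c,d} + b.X :: --b--▸ m0, --b--▸ m1
  m1 = c.0\{c}\{b,c,d} :: --c--▸ m2
  m2 = 0\{c}\{b,c,d} :: deadlocked
Reachable graph of Q (2 states):
  n0 = rec X. b.0\{c}\{b,c,d} + b.X :: --b--▸ n0, --b--▸ n1
  n1 = 0\{c}\{b,c,d} :: deadlocked
Trace ⟨bc⟩ through P, begin at {m0}:
  after b @ step 1: {m0, m1}
  after c @ step 2: {m2}
  P completes σ.
Trace ⟨bc⟩ through Q, begin at {n0}:
  after b @ step 1: {n0, n1}
  after c @ step 2: no successor for Q

bc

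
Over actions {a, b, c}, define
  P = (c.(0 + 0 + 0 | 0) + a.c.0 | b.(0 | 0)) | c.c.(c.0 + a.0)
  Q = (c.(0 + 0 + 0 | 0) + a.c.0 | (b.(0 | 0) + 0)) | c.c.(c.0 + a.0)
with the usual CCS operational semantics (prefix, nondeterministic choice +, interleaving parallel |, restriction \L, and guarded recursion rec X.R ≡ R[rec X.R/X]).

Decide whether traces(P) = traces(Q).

YES

Reachable graph of P (28 states):
  p0 = (c.(0 + 0 + 0 | 0) + a.c.0 | b.(0 | 0)) | c.c.(c.0 + a.0) :: ··a··> p1, ··b··> p2, ··c··> p3, ··c··> p4
  p1 = c.0 | b.(0 | 0) | c.c.(c.0 + a.0) :: ··b··> p5, ··c··> p6, ··c··> p7
  p2 = a.c.0 | (0 | 0) | c.c.(c.0 + a.0) :: ··a··> p5, ··c··> p8
  p3 = (0 + 0 + 0 | 0) | c.c.(c.0 + a.0) :: ··c··> p9
  p4 = (c.(0 + 0 + 0 | 0) + a.c.0 | b.(0 | 0)) | c.(c.0 + a.0) :: ··a··> p7, ··b··> p8, ··c··> p10, ··c··> p9
  p5 = c.0 | (0 | 0) | c.c.(c.0 + a.0) :: ··c··> p11, ··c··> p12
  p6 = 0 | b.(0 | 0) | c.c.(c.0 + a.0) :: ··b··> p11, ··c··> p13
  p7 = c.0 | b.(0 | 0) | c.(c.0 + a.0) :: ··b··> p12, ··c··> p13, ··c··> p14
  p8 = a.c.0 | (0 | 0) | c.(c.0 + a.0) :: ··a··> p12, ··c··> p15
  p9 = (0 + 0 + 0 | 0) | c.(c.0 + a.0) :: ··c··> p16
  p10 = (c.(0 + 0 + 0 | 0) + a.c.0 | b.(0 | 0)) | (c.0 + a.0) :: ··a··> p14, ··a··> p17, ··b··> p15, ··c··> p16, ··c··> p17
  p11 = 0 | (0 | 0) | c.c.(c.0 + a.0) :: ··c··> p18
  p12 = c.0 | (0 | 0) | c.(c.0 + a.0) :: ··c··> p18, ··c··> p19
  p13 = 0 | b.(0 | 0) | c.(c.0 + a.0) :: ··b··> p18, ··c··> p20
  p14 = c.0 | b.(0 | 0) | (c.0 + a.0) :: ··a··> p21, ··b··> p19, ··c··> p20, ··c··> p21
  p15 = a.c.0 | (0 | 0) | (c.0 + a.0) :: ··a··> p19, ··a··> p22, ··c··> p22
  p16 = (0 + 0 + 0 | 0) | (c.0 + a.0) :: ··a··> p23, ··c··> p23
  p17 = (c.(0 + 0 + 0 | 0) + a.c.0 | b.(0 | 0)) | 0 :: ··a··> p21, ··b··> p22, ··c··> p23
  p18 = 0 | (0 | 0) | c.(c.0 + a.0) :: ··c··> p24
  p19 = c.0 | (0 | 0) | (c.0 + a.0) :: ··a··> p25, ··c··> p24, ··c··> p25
  p20 = 0 | b.(0 | 0) | (c.0 + a.0) :: ··a··> p26, ··b··> p24, ··c··> p26
  p21 = c.0 | b.(0 | 0) | 0 :: ··b··> p25, ··c··> p26
  p22 = a.c.0 | (0 | 0) | 0 :: ··a··> p25
  p23 = (0 + 0 + 0 | 0) | 0 :: ·
  p24 = 0 | (0 | 0) | (c.0 + a.0) :: ··a··> p27, ··c··> p27
  p25 = c.0 | (0 | 0) | 0 :: ··c··> p27
  p26 = 0 | b.(0 | 0) | 0 :: ··b··> p27
  p27 = 0 | (0 | 0) | 0 :: ·
Reachable graph of Q (28 states):
  q0 = (c.(0 + 0 + 0 | 0) + a.c.0 | (b.(0 | 0) + 0)) | c.c.(c.0 + a.0) :: ··a··> q1, ··b··> q2, ··c··> q3, ··c··> q4
  q1 = c.0 | (b.(0 | 0) + 0) | c.c.(c.0 + a.0) :: ··b··> q5, ··c··> q6, ··c··> q7
  q2 = a.c.0 | (0 | 0) | c.c.(c.0 + a.0) :: ··a··> q5, ··c··> q8
  q3 = (0 + 0 + 0 | 0) | c.c.(c.0 + a.0) :: ··c··> q9
  q4 = (c.(0 + 0 + 0 | 0) + a.c.0 | (b.(0 | 0) + 0)) | c.(c.0 + a.0) :: ··a··> q7, ··b··> q8, ··c··> q10, ··c··> q9
  q5 = c.0 | (0 | 0) | c.c.(c.0 + a.0) :: ··c··> q11, ··c··> q12
  q6 = 0 | (b.(0 | 0) + 0) | c.c.(c.0 + a.0) :: ··b··> q11, ··c··> q13
  q7 = c.0 | (b.(0 | 0) + 0) | c.(c.0 + a.0) :: ··b··> q12, ··c··> q13, ··c··> q14
  q8 = a.c.0 | (0 | 0) | c.(c.0 + a.0) :: ··a··> q12, ··c··> q15
  q9 = (0 + 0 + 0 | 0) | c.(c.0 + a.0) :: ··c··> q16
  q10 = (c.(0 + 0 + 0 | 0) + a.c.0 | (b.(0 | 0) + 0)) | (c.0 + a.0) :: ··a··> q14, ··a··> q17, ··b··> q15, ··c··> q16, ··c··> q17
  q11 = 0 | (0 | 0) | c.c.(c.0 + a.0) :: ··c··> q18
  q12 = c.0 | (0 | 0) | c.(c.0 + a.0) :: ··c··> q18, ··c··> q19
  q13 = 0 | (b.(0 | 0) + 0) | c.(c.0 + a.0) :: ··b··> q18, ··c··> q20
  q14 = c.0 | (b.(0 | 0) + 0) | (c.0 + a.0) :: ··a··> q21, ··b··> q19, ··c··> q20, ··c··> q21
  q15 = a.c.0 | (0 | 0) | (c.0 + a.0) :: ··a··> q19, ··a··> q22, ··c··> q22
  q16 = (0 + 0 + 0 | 0) | (c.0 + a.0) :: ··a··> q23, ··c··> q23
  q17 = (c.(0 + 0 + 0 | 0) + a.c.0 | (b.(0 | 0) + 0)) | 0 :: ··a··> q21, ··b··> q22, ··c··> q23
  q18 = 0 | (0 | 0) | c.(c.0 + a.0) :: ··c··> q24
  q19 = c.0 | (0 | 0) | (c.0 + a.0) :: ··a··> q25, ··c··> q24, ··c··> q25
  q20 = 0 | (b.(0 | 0) + 0) | (c.0 + a.0) :: ··a··> q26, ··b··> q24, ··c··> q26
  q21 = c.0 | (b.(0 | 0) + 0) | 0 :: ··b··> q25, ··c··> q26
  q22 = a.c.0 | (0 | 0) | 0 :: ··a··> q25
  q23 = (0 + 0 + 0 | 0) | 0 :: ·
  q24 = 0 | (0 | 0) | (c.0 + a.0) :: ··a··> q27, ··c··> q27
  q25 = c.0 | (0 | 0) | 0 :: ··c··> q27
  q26 = 0 | (b.(0 | 0) + 0) | 0 :: ··b··> q27
  q27 = 0 | (0 | 0) | 0 :: ·
Bisimilarity quotient blocks:
  B0 = {p0, q0}
  B1 = {p4, q4}
  B2 = {p7, q7}
  B3 = {p14, q14}
  B4 = {p21, q21}
  B5 = {p26, q26}
  B6 = {p23, p27, q23, q27}
  B7 = {p25, q25}
  B8 = {p19, q19}
  B9 = {p16, p24, q16, q24}
  B10 = {p20, q20}
  B11 = {p12, q12}
  B12 = {p18, p9, q18, q9}
  B13 = {p13, q13}
  B14 = {p8, q8}
  B15 = {p15, q15}
  B16 = {p22, q22}
  B17 = {p10, q10}
  B18 = {p17, q17}
  B19 = {p11, p3, q11, q3}
  B20 = {p1, q1}
  B21 = {p5, q5}
  B22 = {p6, q6}
  B23 = {p2, q2}
p0 ∈ B0, q0 ∈ B0 → same block
Bisimilar ⇒ trace-equivalent.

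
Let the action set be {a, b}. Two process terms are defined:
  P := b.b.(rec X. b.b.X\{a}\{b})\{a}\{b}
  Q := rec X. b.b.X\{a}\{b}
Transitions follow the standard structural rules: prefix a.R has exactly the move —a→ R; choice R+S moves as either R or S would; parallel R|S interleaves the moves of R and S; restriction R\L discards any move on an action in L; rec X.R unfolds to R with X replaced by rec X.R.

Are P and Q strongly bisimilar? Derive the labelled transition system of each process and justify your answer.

YES

Reachable graph of P (3 states):
  m0 = b.b.(rec X. b.b.X\{a}\{b})\{a}\{b} → —b→ m1
  m1 = b.(rec X. b.b.X\{a}\{b})\{a}\{b} → —b→ m2
  m2 = (rec X. b.b.X\{a}\{b})\{a}\{b} → ·
Reachable graph of Q (3 states):
  n0 = rec X. b.b.X\{a}\{b} → —b→ n1
  n1 = b.(rec X. b.b.X\{a}\{b})\{a}\{b} → —b→ n2
  n2 = (rec X. b.b.X\{a}\{b})\{a}\{b} → ·
Bisimilarity quotient blocks:
  B0 = {m0, n0}
  B1 = {m1, n1}
  B2 = {m2, n2}
m0 ∈ B0, n0 ∈ B0 → same block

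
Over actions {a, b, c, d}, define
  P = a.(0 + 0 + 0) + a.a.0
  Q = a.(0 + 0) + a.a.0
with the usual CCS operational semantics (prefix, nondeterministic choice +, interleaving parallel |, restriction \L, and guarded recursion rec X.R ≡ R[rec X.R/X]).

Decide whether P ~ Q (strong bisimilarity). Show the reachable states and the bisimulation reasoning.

Reachable graph of P (4 states):
  u0 = a.(0 + 0 + 0) + a.a.0 :: -a-> u1, -a-> u2
  u1 = 0 + 0 + 0 :: ∅
  u2 = a.0 :: -a-> u3
  u3 = 0 :: ∅
Reachable graph of Q (4 states):
  v0 = a.(0 + 0) + a.a.0 :: -a-> v1, -a-> v2
  v1 = 0 + 0 :: ∅
  v2 = a.0 :: -a-> v3
  v3 = 0 :: ∅
Bisimilarity quotient blocks:
  B0 = {u0, v0}
  B1 = {u1, u3, v1, v3}
  B2 = {u2, v2}
u0 ∈ B0, v0 ∈ B0 → same block

YES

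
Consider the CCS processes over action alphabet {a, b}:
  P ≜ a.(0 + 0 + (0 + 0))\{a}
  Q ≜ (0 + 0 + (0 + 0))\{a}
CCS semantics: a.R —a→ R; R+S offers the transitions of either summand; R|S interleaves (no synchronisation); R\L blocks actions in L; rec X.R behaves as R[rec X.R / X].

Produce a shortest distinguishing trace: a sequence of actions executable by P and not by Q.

P's transition system — 2 states:
  p0 = a.(0 + 0 + (0 + 0))\{a} → --a--▸ p1
  p1 = (0 + 0 + (0 + 0))\{a} → ∅
Q's transition system — 1 states:
  q0 = (0 + 0 + (0 + 0))\{a} → ∅
Trace ⟨a⟩ through P, begin at {p0}:
  [1] a ⇒ {p1}
  ✓ P
Trace ⟨a⟩ through Q, begin at {q0}:
  [1] a ⇒ no successor for Q

a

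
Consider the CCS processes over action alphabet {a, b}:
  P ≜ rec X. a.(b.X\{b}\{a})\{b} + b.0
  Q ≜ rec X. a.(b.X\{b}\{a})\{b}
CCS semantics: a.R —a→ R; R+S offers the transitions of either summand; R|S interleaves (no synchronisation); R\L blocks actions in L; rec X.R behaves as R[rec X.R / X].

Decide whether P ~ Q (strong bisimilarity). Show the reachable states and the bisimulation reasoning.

P's transition system — 3 states:
  s0 = rec X. a.(b.X\{b}\{a})\{b} + b.0 has moves -a-> s1, -b-> s2
  s1 = (b.(rec X. a.(b.X\{b}\{a})\{b} + b.0)\{b}\{a})\{b} has moves ·
  s2 = 0 has moves ·
Q's transition system — 2 states:
  t0 = rec X. a.(b.X\{b}\{a})\{b} has moves -a-> t1
  t1 = (b.(rec X. a.(b.X\{b}\{a})\{b})\{b}\{a})\{b} has moves ·
Coarsest stable partition (strong bisimilarity classes):
  B0 = {s0}
  B1 = {s1, s2, t1}
  B2 = {t0}
s0 ∈ B0, t0 ∈ B2 → different blocks

not bisimilar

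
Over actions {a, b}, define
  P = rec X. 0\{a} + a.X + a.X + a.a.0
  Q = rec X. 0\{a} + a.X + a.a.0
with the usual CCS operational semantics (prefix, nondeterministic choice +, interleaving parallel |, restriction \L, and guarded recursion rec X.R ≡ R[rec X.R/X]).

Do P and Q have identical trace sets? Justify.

YES

P's transition system — 3 states:
  m0 = rec X. 0\{a} + a.X + a.X + a.a.0 has moves -a-> m0, -a-> m1
  m1 = a.0 has moves -a-> m2
  m2 = 0 has moves (no moves)
Q's transition system — 3 states:
  n0 = rec X. 0\{a} + a.X + a.a.0 has moves -a-> n0, -a-> n1
  n1 = a.0 has moves -a-> n2
  n2 = 0 has moves (no moves)
Coarsest stable partition (strong bisimilarity classes):
  B0 = {m0, n0}
  B1 = {m1, n1}
  B2 = {m2, n2}
m0 ∈ B0, n0 ∈ B0 → same block
Bisimilar ⇒ trace-equivalent.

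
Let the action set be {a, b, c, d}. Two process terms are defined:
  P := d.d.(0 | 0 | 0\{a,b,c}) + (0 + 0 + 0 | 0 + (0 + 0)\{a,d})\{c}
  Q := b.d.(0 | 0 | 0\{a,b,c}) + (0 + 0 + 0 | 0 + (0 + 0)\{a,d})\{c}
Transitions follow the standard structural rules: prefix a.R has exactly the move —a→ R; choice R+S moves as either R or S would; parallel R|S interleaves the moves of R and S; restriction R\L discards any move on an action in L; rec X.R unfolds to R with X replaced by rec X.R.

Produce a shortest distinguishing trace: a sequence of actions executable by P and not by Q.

d

P's transition system — 3 states:
  s0 = d.d.(0 | 0 | 0\{a,b,c}) + (0 + 0 + 0 | 0 + (0 + 0)\{a,d})\{c} → -d-> s1
  s1 = d.(0 | 0 | 0\{a,b,c}) → -d-> s2
  s2 = 0 | 0 | 0\{a,b,c} → (no moves)
Q's transition system — 3 states:
  t0 = b.d.(0 | 0 | 0\{a,b,c}) + (0 + 0 + 0 | 0 + (0 + 0)\{a,d})\{c} → -b-> t1
  t1 = d.(0 | 0 | 0\{a,b,c}) → -d-> t2
  t2 = 0 | 0 | 0\{a,b,c} → (no moves)
Trace ⟨d⟩ through P, begin at {s0}:
  after d @ step 1: {s1}
  P completes σ.
Trace ⟨d⟩ through Q, begin at {t0}:
  after d @ step 1: ∅  — Q cannot continue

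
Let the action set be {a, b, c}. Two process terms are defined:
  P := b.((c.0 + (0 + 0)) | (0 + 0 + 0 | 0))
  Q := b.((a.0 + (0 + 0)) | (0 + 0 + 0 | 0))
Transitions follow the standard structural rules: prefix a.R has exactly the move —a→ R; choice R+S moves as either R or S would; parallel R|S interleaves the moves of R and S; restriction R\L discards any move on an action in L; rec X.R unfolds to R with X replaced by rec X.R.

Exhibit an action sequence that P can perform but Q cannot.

bc

Reachable graph of P (3 states):
  s0 = b.((c.0 + (0 + 0)) | (0 + 0 + 0 | 0)) | ··b··> s1
  s1 = (c.0 + (0 + 0)) | (0 + 0 + 0 | 0) | ··c··> s2
  s2 = 0 | (0 + 0 + 0 | 0) | stopped
Reachable graph of Q (3 states):
  t0 = b.((a.0 + (0 + 0)) | (0 + 0 + 0 | 0)) | ··b··> t1
  t1 = (a.0 + (0 + 0)) | (0 + 0 + 0 | 0) | ··a··> t2
  t2 = 0 | (0 + 0 + 0 | 0) | stopped
Run σ = ⟨bc⟩ on P: start {s0}
  [1] b ⇒ {s1}
  [2] c ⇒ {s2}
  ✓ P
Run σ = ⟨bc⟩ on Q: start {t0}
  [1] b ⇒ {t1}
  [2] c ⇒ no successor for Q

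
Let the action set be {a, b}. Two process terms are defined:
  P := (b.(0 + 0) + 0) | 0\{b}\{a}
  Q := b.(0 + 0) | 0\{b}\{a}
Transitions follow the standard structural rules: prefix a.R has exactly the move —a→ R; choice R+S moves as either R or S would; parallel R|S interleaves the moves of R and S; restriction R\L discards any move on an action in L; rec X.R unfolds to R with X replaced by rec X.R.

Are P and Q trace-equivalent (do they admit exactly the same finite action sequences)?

YES

P's transition system — 2 states:
  m0 = (b.(0 + 0) + 0) | 0\{b}\{a} | -b-> m1
  m1 = (0 + 0) | 0\{b}\{a} | ·
Q's transition system — 2 states:
  n0 = b.(0 + 0) | 0\{b}\{a} | -b-> n1
  n1 = (0 + 0) | 0\{b}\{a} | ·
Coarsest stable partition (strong bisimilarity classes):
  B0 = {m0, n0}
  B1 = {m1, n1}
m0 ∈ B0, n0 ∈ B0 → same block
Bisimilar ⇒ trace-equivalent.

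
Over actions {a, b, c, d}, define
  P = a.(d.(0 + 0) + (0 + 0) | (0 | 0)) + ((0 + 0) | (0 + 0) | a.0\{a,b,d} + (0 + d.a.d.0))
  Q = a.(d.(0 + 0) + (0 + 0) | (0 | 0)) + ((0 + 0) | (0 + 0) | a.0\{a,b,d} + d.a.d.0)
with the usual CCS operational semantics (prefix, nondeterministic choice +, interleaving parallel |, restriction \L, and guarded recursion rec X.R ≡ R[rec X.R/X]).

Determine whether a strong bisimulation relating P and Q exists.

Reachable graph of P (7 states):
  m0 = a.(d.(0 + 0) + (0 + 0) | (0 | 0)) + ((0 + 0) | (0 + 0) | a.0\{a,b,d} + (0 + d.a.d.0)) has moves -a-> m1, -a-> m2, -d-> m3
  m1 = (0 + 0) | (0 + 0) | 0\{a,b,d} has moves ∅
  m2 = d.(0 + 0) + (0 + 0) | (0 | 0) has moves -d-> m4
  m3 = a.d.0 has moves -a-> m5
  m4 = 0 + 0 has moves ∅
  m5 = d.0 has moves -d-> m6
  m6 = 0 has moves ∅
Reachable graph of Q (7 states):
  n0 = a.(d.(0 + 0) + (0 + 0) | (0 | 0)) + ((0 + 0) | (0 + 0) | a.0\{a,b,d} + d.a.d.0) has moves -a-> n1, -a-> n2, -d-> n3
  n1 = (0 + 0) | (0 + 0) | 0\{a,b,d} has moves ∅
  n2 = d.(0 + 0) + (0 + 0) | (0 | 0) has moves -d-> n4
  n3 = a.d.0 has moves -a-> n5
  n4 = 0 + 0 has moves ∅
  n5 = d.0 has moves -d-> n6
  n6 = 0 has moves ∅
Coarsest stable partition (strong bisimilarity classes):
  B0 = {m0, n0}
  B1 = {m3, n3}
  B2 = {m2, m5, n2, n5}
  B3 = {m1, m4, m6, n1, n4, n6}
m0 ∈ B0, n0 ∈ B0 → same block

YES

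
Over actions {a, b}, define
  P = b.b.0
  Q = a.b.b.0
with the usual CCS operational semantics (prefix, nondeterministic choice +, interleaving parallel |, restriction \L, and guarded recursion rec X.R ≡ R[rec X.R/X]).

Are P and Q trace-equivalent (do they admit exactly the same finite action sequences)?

NO — witness ⟨b⟩

Reachable graph of P (3 states):
  m0 = b.b.0 ⊢ —b→ m1
  m1 = b.0 ⊢ —b→ m2
  m2 = 0 ⊢ (no moves)
Reachable graph of Q (4 states):
  n0 = a.b.b.0 ⊢ —a→ n1
  n1 = b.b.0 ⊢ —b→ n2
  n2 = b.0 ⊢ —b→ n3
  n3 = 0 ⊢ (no moves)
Trace ⟨b⟩ through P, begin at {m0}:
  step 1 (b): {m1}
  — P admits the full trace.
Trace ⟨b⟩ through Q, begin at {n0}:
  step 1 (b): no successor for Q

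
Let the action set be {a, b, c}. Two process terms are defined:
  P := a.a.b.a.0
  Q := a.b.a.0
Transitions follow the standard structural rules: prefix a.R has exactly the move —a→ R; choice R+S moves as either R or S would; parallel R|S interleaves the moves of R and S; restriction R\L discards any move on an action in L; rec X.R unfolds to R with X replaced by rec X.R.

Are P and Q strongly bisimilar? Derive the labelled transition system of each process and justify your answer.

P's transition system — 5 states:
  s0 = a.a.b.a.0 ⊢ ··a··> s1
  s1 = a.b.a.0 ⊢ ··a··> s2
  s2 = b.a.0 ⊢ ··b··> s3
  s3 = a.0 ⊢ ··a··> s4
  s4 = 0 ⊢ ·
Q's transition system — 4 states:
  t0 = a.b.a.0 ⊢ ··a··> t1
  t1 = b.a.0 ⊢ ··b··> t2
  t2 = a.0 ⊢ ··a··> t3
  t3 = 0 ⊢ ·
Bisimilarity quotient blocks:
  B0 = {s0}
  B1 = {s1, t0}
  B2 = {s2, t1}
  B3 = {s3, t2}
  B4 = {s4, t3}
s0 ∈ B0, t0 ∈ B1 → different blocks

not bisimilar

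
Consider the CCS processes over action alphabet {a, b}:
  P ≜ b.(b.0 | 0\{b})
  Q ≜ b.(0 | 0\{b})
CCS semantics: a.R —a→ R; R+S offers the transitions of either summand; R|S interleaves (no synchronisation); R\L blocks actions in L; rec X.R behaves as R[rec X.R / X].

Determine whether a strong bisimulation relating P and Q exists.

NO

LTS(P): 3 reachable states
  m0 = b.(b.0 | 0\{b}) :: =b=> m1
  m1 = b.0 | 0\{b} :: =b=> m2
  m2 = 0 | 0\{b} :: deadlocked
LTS(Q): 2 reachable states
  n0 = b.(0 | 0\{b}) :: =b=> n1
  n1 = 0 | 0\{b} :: deadlocked
Bisimilarity quotient blocks:
  B0 = {m0}
  B1 = {m1, n0}
  B2 = {m2, n1}
m0 ∈ B0, n0 ∈ B1 → different blocks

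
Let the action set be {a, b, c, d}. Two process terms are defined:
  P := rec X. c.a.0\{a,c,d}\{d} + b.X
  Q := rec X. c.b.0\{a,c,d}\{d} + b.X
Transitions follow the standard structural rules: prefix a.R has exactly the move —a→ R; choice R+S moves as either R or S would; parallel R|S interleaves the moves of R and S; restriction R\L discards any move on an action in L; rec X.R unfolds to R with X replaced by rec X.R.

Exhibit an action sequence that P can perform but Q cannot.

ca

P's transition system — 3 states:
  m0 = rec X. c.a.0\{a,c,d}\{d} + b.X → =b=> m0, =c=> m1
  m1 = a.0\{a,c,d}\{d} → =a=> m2
  m2 = 0\{a,c,d}\{d} → stopped
Q's transition system — 3 states:
  n0 = rec X. c.b.0\{a,c,d}\{d} + b.X → =b=> n0, =c=> n1
  n1 = b.0\{a,c,d}\{d} → =b=> n2
  n2 = 0\{a,c,d}\{d} → stopped
Trace ⟨ca⟩ through P, begin at {m0}:
  [1] c ⇒ {m1}
  [2] a ⇒ {m2}
  P completes σ.
Trace ⟨ca⟩ through Q, begin at {n0}:
  [1] c ⇒ {n1}
  [2] a ⇒ no successor for Q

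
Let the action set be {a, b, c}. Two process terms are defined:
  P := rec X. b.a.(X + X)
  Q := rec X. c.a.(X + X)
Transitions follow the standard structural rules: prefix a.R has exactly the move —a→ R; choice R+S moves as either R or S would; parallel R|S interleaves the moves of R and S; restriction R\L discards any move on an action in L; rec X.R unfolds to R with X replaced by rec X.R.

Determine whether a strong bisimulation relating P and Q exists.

not bisimilar

P's transition system — 3 states:
  u0 = rec X. b.a.(X + X) :: ··b··> u1
  u1 = a.((rec X. b.a.(X + X)) + (rec X. b.a.(X + X))) :: ··a··> u2
  u2 = (rec X. b.a.(X + X)) + (rec X. b.a.(X + X)) :: ··b··> u1
Q's transition system — 3 states:
  v0 = rec X. c.a.(X + X) :: ··c··> v1
  v1 = a.((rec X. c.a.(X + X)) + (rec X. c.a.(X + X))) :: ··a··> v2
  v2 = (rec X. c.a.(X + X)) + (rec X. c.a.(X + X)) :: ··c··> v1
Partition-refinement fixed point:
  B0 = {u0, u2}
  B1 = {u1}
  B2 = {v0, v2}
  B3 = {v1}
u0 ∈ B0, v0 ∈ B2 → different blocks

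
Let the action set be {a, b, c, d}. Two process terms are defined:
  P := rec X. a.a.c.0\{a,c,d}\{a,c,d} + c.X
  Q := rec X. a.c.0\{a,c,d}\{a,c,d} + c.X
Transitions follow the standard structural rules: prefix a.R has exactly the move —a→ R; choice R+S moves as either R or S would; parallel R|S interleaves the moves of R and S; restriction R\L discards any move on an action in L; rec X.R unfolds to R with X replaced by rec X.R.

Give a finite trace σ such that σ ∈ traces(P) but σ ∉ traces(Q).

aa

P's transition system — 4 states:
  u0 = rec X. a.a.c.0\{a,c,d}\{a,c,d} + c.X ⊢ --a--▸ u1, --c--▸ u0
  u1 = a.c.0\{a,c,d}\{a,c,d} ⊢ --a--▸ u2
  u2 = c.0\{a,c,d}\{a,c,d} ⊢ --c--▸ u3
  u3 = 0\{a,c,d}\{a,c,d} ⊢ stopped
Q's transition system — 3 states:
  v0 = rec X. a.c.0\{a,c,d}\{a,c,d} + c.X ⊢ --a--▸ v1, --c--▸ v0
  v1 = c.0\{a,c,d}\{a,c,d} ⊢ --c--▸ v2
  v2 = 0\{a,c,d}\{a,c,d} ⊢ stopped
Executing aa from P (initial set {u0}):
  after a @ step 1: {u1}
  after a @ step 2: {u2}
  P completes σ.
Executing aa from Q (initial set {v0}):
  after a @ step 1: {v1}
  after a @ step 2: ∅  — Q cannot continue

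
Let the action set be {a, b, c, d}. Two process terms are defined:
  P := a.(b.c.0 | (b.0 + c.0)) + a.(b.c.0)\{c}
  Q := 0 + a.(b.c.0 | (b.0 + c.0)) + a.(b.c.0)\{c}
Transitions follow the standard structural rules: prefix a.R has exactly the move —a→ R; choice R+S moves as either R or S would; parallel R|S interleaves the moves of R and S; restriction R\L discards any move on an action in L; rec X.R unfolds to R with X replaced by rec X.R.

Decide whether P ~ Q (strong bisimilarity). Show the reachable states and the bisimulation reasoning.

Reachable graph of P (9 states):
  s0 = a.(b.c.0 | (b.0 + c.0)) + a.(b.c.0)\{c} → ··a··> s1, ··a··> s2
  s1 = (b.c.0)\{c} → ··b··> s3
  s2 = b.c.0 | (b.0 + c.0) → ··b··> s4, ··b··> s5, ··c··> s4
  s3 = (c.0)\{c} → (no moves)
  s4 = b.c.0 | 0 → ··b··> s6
  s5 = c.0 | (b.0 + c.0) → ··b··> s6, ··c··> s6, ··c··> s7
  s6 = c.0 | 0 → ··c··> s8
  s7 = 0 | (b.0 + c.0) → ··b··> s8, ··c··> s8
  s8 = 0 | 0 → (no moves)
Reachable graph of Q (9 states):
  t0 = 0 + a.(b.c.0 | (b.0 + c.0)) + a.(b.c.0)\{c} → ··a··> t1, ··a··> t2
  t1 = (b.c.0)\{c} → ··b··> t3
  t2 = b.c.0 | (b.0 + c.0) → ··b··> t4, ··b··> t5, ··c··> t4
  t3 = (c.0)\{c} → (no moves)
  t4 = b.c.0 | 0 → ··b··> t6
  t5 = c.0 | (b.0 + c.0) → ··b··> t6, ··c··> t6, ··c··> t7
  t6 = c.0 | 0 → ··c··> t8
  t7 = 0 | (b.0 + c.0) → ··b··> t8, ··c··> t8
  t8 = 0 | 0 → (no moves)
Coarsest stable partition (strong bisimilarity classes):
  B0 = {s0, t0}
  B1 = {s1, t1}
  B2 = {s3, s8, t3, t8}
  B3 = {s2, t2}
  B4 = {s5, t5}
  B5 = {s6, t6}
  B6 = {s7, t7}
  B7 = {s4, t4}
s0 ∈ B0, t0 ∈ B0 → same block

bisimilar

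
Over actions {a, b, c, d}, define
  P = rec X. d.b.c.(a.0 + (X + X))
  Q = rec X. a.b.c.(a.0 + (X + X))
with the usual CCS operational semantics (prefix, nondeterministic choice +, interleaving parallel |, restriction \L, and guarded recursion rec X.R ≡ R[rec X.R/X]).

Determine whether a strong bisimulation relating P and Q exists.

Reachable graph of P (5 states):
  s0 = rec X. d.b.c.(a.0 + (X + X)) → =d=> s1
  s1 = b.c.(a.0 + ((rec X. d.b.c.(a.0 + (X + X))) + (rec X. d.b.c.(a.0 + (X + X))))) → =b=> s2
  s2 = c.(a.0 + ((rec X. d.b.c.(a.0 + (X + X))) + (rec X. d.b.c.(a.0 + (X + X))))) → =c=> s3
  s3 = a.0 + ((rec X. d.b.c.(a.0 + (X + X))) + (rec X. d.b.c.(a.0 + (X + X)))) → =a=> s4, =d=> s1
  s4 = 0 → ∅
Reachable graph of Q (5 states):
  t0 = rec X. a.b.c.(a.0 + (X + X)) → =a=> t1
  t1 = b.c.(a.0 + ((rec X. a.b.c.(a.0 + (X + X))) + (rec X. a.b.c.(a.0 + (X + X))))) → =b=> t2
  t2 = c.(a.0 + ((rec X. a.b.c.(a.0 + (X + X))) + (rec X. a.b.c.(a.0 + (X + X))))) → =c=> t3
  t3 = a.0 + ((rec X. a.b.c.(a.0 + (X + X))) + (rec X. a.b.c.(a.0 + (X + X)))) → =a=> t1, =a=> t4
  t4 = 0 → ∅
Partition-refinement fixed point:
  B0 = {s0}
  B1 = {s1}
  B2 = {s2}
  B3 = {s3}
  B4 = {s4, t4}
  B5 = {t0}
  B6 = {t1}
  B7 = {t2}
  B8 = {t3}
s0 ∈ B0, t0 ∈ B5 → different blocks

P ≁ Q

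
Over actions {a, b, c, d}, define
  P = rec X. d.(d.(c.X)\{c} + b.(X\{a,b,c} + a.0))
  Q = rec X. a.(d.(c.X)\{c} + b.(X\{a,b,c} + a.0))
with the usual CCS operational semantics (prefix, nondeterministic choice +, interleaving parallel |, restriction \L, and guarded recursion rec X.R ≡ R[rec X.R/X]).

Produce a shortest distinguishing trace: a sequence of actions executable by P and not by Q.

d

Reachable graph of P (7 states):
  s0 = rec X. d.(d.(c.X)\{c} + b.(X\{a,b,c} + a.0)) :: ··d··> s1
  s1 = d.(c.(rec X. d.(d.(c.X)\{c} + b.(X\{a,b,c} + a.0))))\{c} + b.((rec X. d.(d.(c.X)\{c} + b.(X\{a,b,c} + a.0)))\{a,b,c} + a.0) :: ··b··> s2, ··d··> s3
  s2 = (rec X. d.(d.(c.X)\{c} + b.(X\{a,b,c} + a.0)))\{a,b,c} + a.0 :: ··a··> s4, ··d··> s5
  s3 = (c.(rec X. d.(d.(c.X)\{c} + b.(X\{a,b,c} + a.0))))\{c} :: (no moves)
  s4 = 0 :: (no moves)
  s5 = (d.(c.(rec X. d.(d.(c.X)\{c} + b.(X\{a,b,c} + a.0))))\{c} + b.((rec X. d.(d.(c.X)\{c} + b.(X\{a,b,c} + a.0)))\{a,b,c} + a.0))\{a,b,c} :: ··d··> s6
  s6 = (c.(rec X. d.(d.(c.X)\{c} + b.(X\{a,b,c} + a.0))))\{c}\{a,b,c} :: (no moves)
Reachable graph of Q (5 states):
  t0 = rec X. a.(d.(c.X)\{c} + b.(X\{a,b,c} + a.0)) :: ··a··> t1
  t1 = d.(c.(rec X. a.(d.(c.X)\{c} + b.(X\{a,b,c} + a.0))))\{c} + b.((rec X. a.(d.(c.X)\{c} + b.(X\{a,b,c} + a.0)))\{a,b,c} + a.0) :: ··b··> t2, ··d··> t3
  t2 = (rec X. a.(d.(c.X)\{c} + b.(X\{a,b,c} + a.0)))\{a,b,c} + a.0 :: ··a··> t4
  t3 = (c.(rec X. a.(d.(c.X)\{c} + b.(X\{a,b,c} + a.0))))\{c} :: (no moves)
  t4 = 0 :: (no moves)
Executing d from P (initial set {s0}):
  [1] d ⇒ {s1}
  — P admits the full trace.
Executing d from Q (initial set {t0}):
  [1] d ⇒ no successor for Q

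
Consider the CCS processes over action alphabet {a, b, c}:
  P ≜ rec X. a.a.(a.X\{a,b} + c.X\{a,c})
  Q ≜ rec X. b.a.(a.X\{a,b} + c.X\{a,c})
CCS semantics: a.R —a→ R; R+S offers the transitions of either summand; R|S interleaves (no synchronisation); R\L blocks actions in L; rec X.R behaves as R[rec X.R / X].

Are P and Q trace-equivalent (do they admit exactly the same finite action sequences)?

P's transition system — 5 states:
  u0 = rec X. a.a.(a.X\{a,b} + c.X\{a,c}) ⊢ --a--▸ u1
  u1 = a.(a.(rec X. a.a.(a.X\{a,b} + c.X\{a,c}))\{a,b} + c.(rec X. a.a.(a.X\{a,b} + c.X\{a,c}))\{a,c}) ⊢ --a--▸ u2
  u2 = a.(rec X. a.a.(a.X\{a,b} + c.X\{a,c}))\{a,b} + c.(rec X. a.a.(a.X\{a,b} + c.X\{a,c}))\{a,c} ⊢ --a--▸ u3, --c--▸ u4
  u3 = (rec X. a.a.(a.X\{a,b} + c.X\{a,c}))\{a,b} ⊢ (no moves)
  u4 = (rec X. a.a.(a.X\{a,b} + c.X\{a,c}))\{a,c} ⊢ (no moves)
Q's transition system — 6 states:
  v0 = rec X. b.a.(a.X\{a,b} + c.X\{a,c}) ⊢ --b--▸ v1
  v1 = a.(a.(rec X. b.a.(a.X\{a,b} + c.X\{a,c}))\{a,b} + c.(rec X. b.a.(a.X\{a,b} + c.X\{a,c}))\{a,c}) ⊢ --a--▸ v2
  v2 = a.(rec X. b.a.(a.X\{a,b} + c.X\{a,c}))\{a,b} + c.(rec X. b.a.(a.X\{a,b} + c.X\{a,c}))\{a,c} ⊢ --a--▸ v3, --c--▸ v4
  v3 = (rec X. b.a.(a.X\{a,b} + c.X\{a,c}))\{a,b} ⊢ (no moves)
  v4 = (rec X. b.a.(a.X\{a,b} + c.X\{a,c}))\{a,c} ⊢ --b--▸ v5
  v5 = (a.(a.(rec X. b.a.(a.X\{a,b} + c.X\{a,c}))\{a,b} + c.(rec X. b.a.(a.X\{a,b} + c.X\{a,c}))\{a,c}))\{a,c} ⊢ (no moves)
Trace ⟨a⟩ through P, begin at {u0}:
  after a @ step 1: {u1}
  — P admits the full trace.
Trace ⟨a⟩ through Q, begin at {v0}:
  after a @ step 1: ∅ (Q stuck)

NO — witness ⟨a⟩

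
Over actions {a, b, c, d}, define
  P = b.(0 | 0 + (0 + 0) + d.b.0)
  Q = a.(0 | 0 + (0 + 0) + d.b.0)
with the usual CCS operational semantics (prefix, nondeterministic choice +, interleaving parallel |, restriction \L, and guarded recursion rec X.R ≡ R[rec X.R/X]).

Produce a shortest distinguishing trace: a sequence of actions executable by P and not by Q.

b

LTS(P): 4 reachable states
  p0 = b.(0 | 0 + (0 + 0) + d.b.0) | ··b··> p1
  p1 = 0 | 0 + (0 + 0) + d.b.0 | ··d··> p2
  p2 = b.0 | ··b··> p3
  p3 = 0 | deadlocked
LTS(Q): 4 reachable states
  q0 = a.(0 | 0 + (0 + 0) + d.b.0) | ··a··> q1
  q1 = 0 | 0 + (0 + 0) + d.b.0 | ··d··> q2
  q2 = b.0 | ··b··> q3
  q3 = 0 | deadlocked
Run σ = ⟨b⟩ on P: start {p0}
  [1] b ⇒ {p1}
  — P admits the full trace.
Run σ = ⟨b⟩ on Q: start {q0}
  [1] b ⇒ ∅  — Q cannot continue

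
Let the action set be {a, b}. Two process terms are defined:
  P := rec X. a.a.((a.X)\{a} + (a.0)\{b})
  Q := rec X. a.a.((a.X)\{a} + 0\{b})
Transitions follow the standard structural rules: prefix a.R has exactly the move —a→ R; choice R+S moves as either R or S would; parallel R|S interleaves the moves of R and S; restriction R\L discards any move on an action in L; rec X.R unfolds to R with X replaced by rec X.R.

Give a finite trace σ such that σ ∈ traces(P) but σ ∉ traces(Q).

LTS(P): 4 reachable states
  s0 = rec X. a.a.((a.X)\{a} + (a.0)\{b}) → --a--▸ s1
  s1 = a.((a.(rec X. a.a.((a.X)\{a} + (a.0)\{b})))\{a} + (a.0)\{b}) → --a--▸ s2
  s2 = (a.(rec X. a.a.((a.X)\{a} + (a.0)\{b})))\{a} + (a.0)\{b} → --a--▸ s3
  s3 = 0\{b} → stopped
LTS(Q): 3 reachable states
  t0 = rec X. a.a.((a.X)\{a} + 0\{b}) → --a--▸ t1
  t1 = a.((a.(rec X. a.a.((a.X)\{a} + 0\{b})))\{a} + 0\{b}) → --a--▸ t2
  t2 = (a.(rec X. a.a.((a.X)\{a} + 0\{b})))\{a} + 0\{b} → stopped
Executing aaa from P (initial set {s0}):
  step 1 (a): {s1}
  step 2 (a): {s2}
  step 3 (a): {s3}
  ✓ P
Executing aaa from Q (initial set {t0}):
  step 1 (a): {t1}
  step 2 (a): {t2}
  step 3 (a): ∅ (Q stuck)

aaa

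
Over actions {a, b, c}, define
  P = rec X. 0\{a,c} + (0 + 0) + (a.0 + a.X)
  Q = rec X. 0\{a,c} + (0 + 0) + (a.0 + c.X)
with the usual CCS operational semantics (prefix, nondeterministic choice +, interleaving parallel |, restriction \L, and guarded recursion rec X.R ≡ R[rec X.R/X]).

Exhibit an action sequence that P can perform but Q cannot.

aa

Reachable graph of P (2 states):
  s0 = rec X. 0\{a,c} + (0 + 0) + (a.0 + a.X) | —a→ s0, —a→ s1
  s1 = 0 | ·
Reachable graph of Q (2 states):
  t0 = rec X. 0\{a,c} + (0 + 0) + (a.0 + c.X) | —a→ t1, —c→ t0
  t1 = 0 | ·
Trace ⟨aa⟩ through P, begin at {s0}:
  after a @ step 1: {s0, s1}
  after a @ step 2: {s0, s1}
  ✓ P
Trace ⟨aa⟩ through Q, begin at {t0}:
  after a @ step 1: {t1}
  after a @ step 2: ∅  — Q cannot continue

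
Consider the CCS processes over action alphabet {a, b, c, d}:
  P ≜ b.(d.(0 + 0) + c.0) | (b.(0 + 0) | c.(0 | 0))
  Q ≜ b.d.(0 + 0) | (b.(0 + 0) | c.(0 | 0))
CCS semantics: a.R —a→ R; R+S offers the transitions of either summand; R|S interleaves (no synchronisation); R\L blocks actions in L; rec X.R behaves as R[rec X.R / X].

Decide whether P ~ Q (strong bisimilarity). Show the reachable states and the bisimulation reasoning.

NO

LTS(P): 16 reachable states
  p0 = b.(d.(0 + 0) + c.0) | (b.(0 + 0) | c.(0 | 0)) ⊢ --b--▸ p1, --b--▸ p2, --c--▸ p3
  p1 = (d.(0 + 0) + c.0) | (b.(0 + 0) | c.(0 | 0)) ⊢ --b--▸ p4, --c--▸ p5, --c--▸ p6, --d--▸ p7
  p2 = b.(d.(0 + 0) + c.0) | ((0 + 0) | c.(0 | 0)) ⊢ --b--▸ p4, --c--▸ p8
  p3 = b.(d.(0 + 0) + c.0) | (b.(0 + 0) | (0 | 0)) ⊢ --b--▸ p5, --b--▸ p8
  p4 = (d.(0 + 0) + c.0) | ((0 + 0) | c.(0 | 0)) ⊢ --c--▸ p10, --c--▸ p9, --d--▸ p11
  p5 = (d.(0 + 0) + c.0) | (b.(0 + 0) | (0 | 0)) ⊢ --b--▸ p9, --c--▸ p12, --d--▸ p13
  p6 = 0 | (b.(0 + 0) | c.(0 | 0)) ⊢ --b--▸ p10, --c--▸ p12
  p7 = (0 + 0) | (b.(0 + 0) | c.(0 | 0)) ⊢ --b--▸ p11, --c--▸ p13
  p8 = b.(d.(0 + 0) + c.0) | ((0 + 0) | (0 | 0)) ⊢ --b--▸ p9
  p9 = (d.(0 + 0) + c.0) | ((0 + 0) | (0 | 0)) ⊢ --c--▸ p14, --d--▸ p15
  p10 = 0 | ((0 + 0) | c.(0 | 0)) ⊢ --c--▸ p14
  p11 = (0 + 0) | ((0 + 0) | c.(0 | 0)) ⊢ --c--▸ p15
  p12 = 0 | (b.(0 + 0) | (0 | 0)) ⊢ --b--▸ p14
  p13 = (0 + 0) | (b.(0 + 0) | (0 | 0)) ⊢ --b--▸ p15
  p14 = 0 | ((0 + 0) | (0 | 0)) ⊢ ·
  p15 = (0 + 0) | ((0 + 0) | (0 | 0)) ⊢ ·
LTS(Q): 12 reachable states
  q0 = b.d.(0 + 0) | (b.(0 + 0) | c.(0 | 0)) ⊢ --b--▸ q1, --b--▸ q2, --c--▸ q3
  q1 = b.d.(0 + 0) | ((0 + 0) | c.(0 | 0)) ⊢ --b--▸ q4, --c--▸ q5
  q2 = d.(0 + 0) | (b.(0 + 0) | c.(0 | 0)) ⊢ --b--▸ q4, --c--▸ q6, --d--▸ q7
  q3 = b.d.(0 + 0) | (b.(0 + 0) | (0 | 0)) ⊢ --b--▸ q5, --b--▸ q6
  q4 = d.(0 + 0) | ((0 + 0) | c.(0 | 0)) ⊢ --c--▸ q8, --d--▸ q9
  q5 = b.d.(0 + 0) | ((0 + 0) | (0 | 0)) ⊢ --b--▸ q8
  q6 = d.(0 + 0) | (b.(0 + 0) | (0 | 0)) ⊢ --b--▸ q8, --d--▸ q10
  q7 = (0 + 0) | (b.(0 + 0) | c.(0 | 0)) ⊢ --b--▸ q9, --c--▸ q10
  q8 = d.(0 + 0) | ((0 + 0) | (0 | 0)) ⊢ --d--▸ q11
  q9 = (0 + 0) | ((0 + 0) | c.(0 | 0)) ⊢ --c--▸ q11
  q10 = (0 + 0) | (b.(0 + 0) | (0 | 0)) ⊢ --b--▸ q11
  q11 = (0 + 0) | ((0 + 0) | (0 | 0)) ⊢ ·
Partition-refinement fixed point:
  B0 = {p0}
  B1 = {p2}
  B2 = {p4}
  B3 = {p10, p11, q9}
  B4 = {p14, p15, q11}
  B5 = {p9}
  B6 = {p8}
  B7 = {p1}
  B8 = {p6, p7, q7}
  B9 = {p12, p13, q10}
  B10 = {p5}
  B11 = {p3}
  B12 = {q0}
  B13 = {q1}
  B14 = {q4}
  B15 = {q8}
  B16 = {q5}
  B17 = {q2}
  B18 = {q6}
  B19 = {q3}
p0 ∈ B0, q0 ∈ B12 → different blocks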